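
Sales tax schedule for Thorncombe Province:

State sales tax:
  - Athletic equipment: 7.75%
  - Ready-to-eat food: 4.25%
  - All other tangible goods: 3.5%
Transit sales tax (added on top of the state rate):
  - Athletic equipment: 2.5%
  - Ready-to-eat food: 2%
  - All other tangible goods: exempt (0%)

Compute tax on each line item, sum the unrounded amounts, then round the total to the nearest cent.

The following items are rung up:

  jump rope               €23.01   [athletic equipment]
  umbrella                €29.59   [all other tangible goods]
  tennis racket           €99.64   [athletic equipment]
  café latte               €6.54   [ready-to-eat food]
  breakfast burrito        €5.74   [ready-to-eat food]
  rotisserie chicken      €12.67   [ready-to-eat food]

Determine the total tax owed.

€15.17

Jump rope €23.01: athletic equipment → 7.75% + 2.5% transit = 10.25% → €2.358525
Umbrella €29.59: all other tangible goods → 3.5% + 0% transit = 3.5% → €1.03565
Tennis racket €99.64: athletic equipment → 7.75% + 2.5% transit = 10.25% → €10.2131
Café latte €6.54: ready-to-eat food → 4.25% + 2% transit = 6.25% → €0.40875
Breakfast burrito €5.74: ready-to-eat food → 4.25% + 2% transit = 6.25% → €0.35875
Rotisserie chicken €12.67: ready-to-eat food → 4.25% + 2% transit = 6.25% → €0.791875
Unrounded tax sum = €15.16665 → €15.17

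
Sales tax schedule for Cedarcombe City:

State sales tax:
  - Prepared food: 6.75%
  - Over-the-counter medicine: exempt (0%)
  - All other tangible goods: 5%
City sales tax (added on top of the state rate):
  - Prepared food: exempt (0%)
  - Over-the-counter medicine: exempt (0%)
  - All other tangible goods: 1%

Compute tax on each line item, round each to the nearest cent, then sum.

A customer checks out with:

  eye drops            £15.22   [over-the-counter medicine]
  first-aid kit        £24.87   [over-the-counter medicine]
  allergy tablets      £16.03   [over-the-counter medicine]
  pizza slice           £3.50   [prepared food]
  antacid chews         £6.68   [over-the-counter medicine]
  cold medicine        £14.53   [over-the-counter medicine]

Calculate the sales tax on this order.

£0.24

Eye drops £15.22: over-the-counter medicine → 0% + 0% city = 0% → £0.00
First-aid kit £24.87: over-the-counter medicine → 0% + 0% city = 0% → £0.00
Allergy tablets £16.03: over-the-counter medicine → 0% + 0% city = 0% → £0.00
Pizza slice £3.50: prepared food → 6.75% + 0% city = 6.75% → £0.24
Antacid chews £6.68: over-the-counter medicine → 0% + 0% city = 0% → £0.00
Cold medicine £14.53: over-the-counter medicine → 0% + 0% city = 0% → £0.00
Total tax = £0.24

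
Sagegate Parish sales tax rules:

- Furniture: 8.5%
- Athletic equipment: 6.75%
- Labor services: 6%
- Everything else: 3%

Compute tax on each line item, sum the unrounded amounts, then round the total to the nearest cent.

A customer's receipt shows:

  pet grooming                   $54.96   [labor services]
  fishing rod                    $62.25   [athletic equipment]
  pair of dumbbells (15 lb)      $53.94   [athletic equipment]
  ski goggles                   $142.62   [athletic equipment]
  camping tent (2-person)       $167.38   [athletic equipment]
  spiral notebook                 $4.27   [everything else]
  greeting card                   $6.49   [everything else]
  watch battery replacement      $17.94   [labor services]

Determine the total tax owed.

$33.46

Pet grooming $54.96: labor services → 6% → $3.2976
Fishing rod $62.25: athletic equipment → 6.75% → $4.201875
Pair of dumbbells (15 lb) $53.94: athletic equipment → 6.75% → $3.64095
Ski goggles $142.62: athletic equipment → 6.75% → $9.62685
Camping tent (2-person) $167.38: athletic equipment → 6.75% → $11.29815
Spiral notebook $4.27: everything else → 3% → $0.1281
Greeting card $6.49: everything else → 3% → $0.1947
Watch battery replacement $17.94: labor services → 6% → $1.0764
Unrounded tax sum = $33.464625 → $33.46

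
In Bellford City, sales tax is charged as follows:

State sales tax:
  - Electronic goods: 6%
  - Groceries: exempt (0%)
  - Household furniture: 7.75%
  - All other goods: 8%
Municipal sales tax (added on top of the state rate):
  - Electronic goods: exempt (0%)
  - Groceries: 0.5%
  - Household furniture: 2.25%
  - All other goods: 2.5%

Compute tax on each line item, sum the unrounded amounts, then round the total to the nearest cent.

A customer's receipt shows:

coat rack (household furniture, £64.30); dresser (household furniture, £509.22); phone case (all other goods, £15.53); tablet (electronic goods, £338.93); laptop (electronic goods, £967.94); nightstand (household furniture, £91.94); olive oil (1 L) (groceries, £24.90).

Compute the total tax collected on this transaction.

£146.71

Coat rack £64.30: household furniture → 7.75% + 2.25% municipal = 10% → £6.43
Dresser £509.22: household furniture → 7.75% + 2.25% municipal = 10% → £50.922
Phone case £15.53: all other goods → 8% + 2.5% municipal = 10.5% → £1.63065
Tablet £338.93: electronic goods → 6% + 0% municipal = 6% → £20.3358
Laptop £967.94: electronic goods → 6% + 0% municipal = 6% → £58.0764
Nightstand £91.94: household furniture → 7.75% + 2.25% municipal = 10% → £9.194
Olive oil (1 L) £24.90: groceries → 0% + 0.5% municipal = 0.5% → £0.1245
Unrounded tax sum = £146.71335 → £146.71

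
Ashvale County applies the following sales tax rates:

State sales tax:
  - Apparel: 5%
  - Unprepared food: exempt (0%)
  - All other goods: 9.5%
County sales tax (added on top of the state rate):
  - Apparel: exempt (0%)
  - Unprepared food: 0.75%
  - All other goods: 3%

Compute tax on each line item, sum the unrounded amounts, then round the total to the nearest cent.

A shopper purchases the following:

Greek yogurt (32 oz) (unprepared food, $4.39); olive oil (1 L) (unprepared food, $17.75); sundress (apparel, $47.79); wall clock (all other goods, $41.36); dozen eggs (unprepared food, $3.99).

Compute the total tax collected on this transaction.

Greek yogurt (32 oz) $4.39: unprepared food → 0% + 0.75% county = 0.75% → $0.032925
Olive oil (1 L) $17.75: unprepared food → 0% + 0.75% county = 0.75% → $0.133125
Sundress $47.79: apparel → 5% + 0% county = 5% → $2.3895
Wall clock $41.36: all other goods → 9.5% + 3% county = 12.5% → $5.17
Dozen eggs $3.99: unprepared food → 0% + 0.75% county = 0.75% → $0.029925
Unrounded tax sum = $7.755475 → $7.76

$7.76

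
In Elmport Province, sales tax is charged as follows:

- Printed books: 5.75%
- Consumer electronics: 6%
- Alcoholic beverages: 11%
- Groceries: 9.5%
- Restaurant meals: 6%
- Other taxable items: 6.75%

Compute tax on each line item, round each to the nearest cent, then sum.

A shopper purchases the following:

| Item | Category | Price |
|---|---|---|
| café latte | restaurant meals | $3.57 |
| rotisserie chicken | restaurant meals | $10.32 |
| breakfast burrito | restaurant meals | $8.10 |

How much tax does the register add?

$1.32

Café latte $3.57: restaurant meals → 6% → $0.21
Rotisserie chicken $10.32: restaurant meals → 6% → $0.62
Breakfast burrito $8.10: restaurant meals → 6% → $0.49
Total tax = $0.21 + $0.62 + $0.49 = $1.32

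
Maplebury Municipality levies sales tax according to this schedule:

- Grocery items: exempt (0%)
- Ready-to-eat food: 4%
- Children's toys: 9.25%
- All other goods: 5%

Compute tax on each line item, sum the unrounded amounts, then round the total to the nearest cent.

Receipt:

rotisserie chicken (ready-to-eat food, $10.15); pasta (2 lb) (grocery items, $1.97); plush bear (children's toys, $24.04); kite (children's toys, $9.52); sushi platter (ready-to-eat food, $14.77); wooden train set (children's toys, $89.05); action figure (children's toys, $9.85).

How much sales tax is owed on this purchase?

Rotisserie chicken $10.15: ready-to-eat food → 4% → $0.406
Pasta (2 lb) $1.97: grocery items → 0% → $0.00
Plush bear $24.04: children's toys → 9.25% → $2.2237
Kite $9.52: children's toys → 9.25% → $0.8806
Sushi platter $14.77: ready-to-eat food → 4% → $0.5908
Wooden train set $89.05: children's toys → 9.25% → $8.237125
Action figure $9.85: children's toys → 9.25% → $0.911125
Unrounded tax sum = $13.24935 → $13.25

$13.25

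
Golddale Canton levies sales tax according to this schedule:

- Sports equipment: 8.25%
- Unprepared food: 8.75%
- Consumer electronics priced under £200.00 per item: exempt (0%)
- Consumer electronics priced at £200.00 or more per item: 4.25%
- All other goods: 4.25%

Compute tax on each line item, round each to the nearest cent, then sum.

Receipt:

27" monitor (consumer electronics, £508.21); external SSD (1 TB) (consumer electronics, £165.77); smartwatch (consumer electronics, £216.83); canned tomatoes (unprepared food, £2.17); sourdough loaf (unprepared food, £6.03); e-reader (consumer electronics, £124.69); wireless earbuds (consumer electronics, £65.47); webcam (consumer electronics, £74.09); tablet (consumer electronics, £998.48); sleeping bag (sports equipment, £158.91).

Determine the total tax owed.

£87.09

27" monitor £508.21: consumer electronics, £200.00 or more → 4.25% → £21.60
External SSD (1 TB) £165.77: consumer electronics, under £200.00 → 0% → £0.00
Smartwatch £216.83: consumer electronics, £200.00 or more → 4.25% → £9.22
Canned tomatoes £2.17: unprepared food → 8.75% → £0.19
Sourdough loaf £6.03: unprepared food → 8.75% → £0.53
E-reader £124.69: consumer electronics, under £200.00 → 0% → £0.00
Wireless earbuds £65.47: consumer electronics, under £200.00 → 0% → £0.00
Webcam £74.09: consumer electronics, under £200.00 → 0% → £0.00
Tablet £998.48: consumer electronics, £200.00 or more → 4.25% → £42.44
Sleeping bag £158.91: sports equipment → 8.25% → £13.11
Total tax = £21.60 + £9.22 + £0.19 + £0.53 + £42.44 + £13.11 = £87.09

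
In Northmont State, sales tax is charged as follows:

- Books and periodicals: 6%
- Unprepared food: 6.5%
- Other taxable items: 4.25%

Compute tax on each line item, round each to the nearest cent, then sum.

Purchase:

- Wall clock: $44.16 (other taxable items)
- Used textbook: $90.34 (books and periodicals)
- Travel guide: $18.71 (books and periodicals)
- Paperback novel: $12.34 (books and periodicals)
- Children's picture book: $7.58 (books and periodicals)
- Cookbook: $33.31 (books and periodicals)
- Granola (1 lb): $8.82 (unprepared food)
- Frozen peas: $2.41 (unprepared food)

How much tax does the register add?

$12.34

Wall clock $44.16: other taxable items → 4.25% → $1.88
Used textbook $90.34: books and periodicals → 6% → $5.42
Travel guide $18.71: books and periodicals → 6% → $1.12
Paperback novel $12.34: books and periodicals → 6% → $0.74
Children's picture book $7.58: books and periodicals → 6% → $0.45
Cookbook $33.31: books and periodicals → 6% → $2.00
Granola (1 lb) $8.82: unprepared food → 6.5% → $0.57
Frozen peas $2.41: unprepared food → 6.5% → $0.16
Total tax = $1.88 + $5.42 + $1.12 + $0.74 + $0.45 + $2.00 + $0.57 + $0.16 = $12.34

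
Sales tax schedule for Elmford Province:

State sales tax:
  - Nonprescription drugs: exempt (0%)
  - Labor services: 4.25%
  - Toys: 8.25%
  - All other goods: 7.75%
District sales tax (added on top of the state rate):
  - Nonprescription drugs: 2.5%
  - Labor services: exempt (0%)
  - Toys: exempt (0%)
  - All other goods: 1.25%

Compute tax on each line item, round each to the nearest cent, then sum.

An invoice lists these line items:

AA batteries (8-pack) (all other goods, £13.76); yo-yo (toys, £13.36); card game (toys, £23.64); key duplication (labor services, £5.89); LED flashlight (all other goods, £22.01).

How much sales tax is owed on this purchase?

£6.52

AA batteries (8-pack) £13.76: all other goods → 7.75% + 1.25% district = 9% → £1.24
Yo-yo £13.36: toys → 8.25% + 0% district = 8.25% → £1.10
Card game £23.64: toys → 8.25% + 0% district = 8.25% → £1.95
Key duplication £5.89: labor services → 4.25% + 0% district = 4.25% → £0.25
LED flashlight £22.01: all other goods → 7.75% + 1.25% district = 9% → £1.98
Total tax = £1.24 + £1.10 + £1.95 + £0.25 + £1.98 = £6.52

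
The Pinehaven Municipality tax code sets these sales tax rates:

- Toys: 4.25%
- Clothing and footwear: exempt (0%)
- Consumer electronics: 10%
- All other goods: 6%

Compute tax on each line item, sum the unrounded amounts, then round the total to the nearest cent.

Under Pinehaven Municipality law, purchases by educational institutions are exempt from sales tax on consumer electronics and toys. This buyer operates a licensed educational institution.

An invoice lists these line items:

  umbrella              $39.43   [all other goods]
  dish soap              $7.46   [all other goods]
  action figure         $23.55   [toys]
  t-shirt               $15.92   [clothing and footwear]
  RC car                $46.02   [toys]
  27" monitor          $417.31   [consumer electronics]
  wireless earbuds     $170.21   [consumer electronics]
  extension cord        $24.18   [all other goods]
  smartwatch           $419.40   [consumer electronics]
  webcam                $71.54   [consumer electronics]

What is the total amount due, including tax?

Umbrella $39.43: all other goods → 6% → $2.3658
Dish soap $7.46: all other goods → 6% → $0.4476
Action figure $23.55: toys, buyer-exempt → 0% → $0.00
T-shirt $15.92: clothing and footwear → 0% → $0.00
RC car $46.02: toys, buyer-exempt → 0% → $0.00
27" monitor $417.31: consumer electronics, buyer-exempt → 0% → $0.00
Wireless earbuds $170.21: consumer electronics, buyer-exempt → 0% → $0.00
Extension cord $24.18: all other goods → 6% → $1.4508
Smartwatch $419.40: consumer electronics, buyer-exempt → 0% → $0.00
Webcam $71.54: consumer electronics, buyer-exempt → 0% → $0.00
Subtotal = $1235.02; unrounded tax = $4.2642 → $4.26; total due = $1239.28

$1239.28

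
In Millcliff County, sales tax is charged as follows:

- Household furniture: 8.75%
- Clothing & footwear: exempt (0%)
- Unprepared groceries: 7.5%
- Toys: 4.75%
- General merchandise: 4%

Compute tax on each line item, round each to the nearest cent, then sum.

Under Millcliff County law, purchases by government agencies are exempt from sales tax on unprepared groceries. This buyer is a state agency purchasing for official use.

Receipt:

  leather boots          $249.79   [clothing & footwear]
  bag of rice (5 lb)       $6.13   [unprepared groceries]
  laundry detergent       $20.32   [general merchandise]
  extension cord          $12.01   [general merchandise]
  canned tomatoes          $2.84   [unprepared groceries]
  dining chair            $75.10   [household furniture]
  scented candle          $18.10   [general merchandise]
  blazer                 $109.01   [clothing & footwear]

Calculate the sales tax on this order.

$8.58

Leather boots $249.79: clothing & footwear → 0% → $0.00
Bag of rice (5 lb) $6.13: unprepared groceries, buyer-exempt → 0% → $0.00
Laundry detergent $20.32: general merchandise → 4% → $0.81
Extension cord $12.01: general merchandise → 4% → $0.48
Canned tomatoes $2.84: unprepared groceries, buyer-exempt → 0% → $0.00
Dining chair $75.10: household furniture → 8.75% → $6.57
Scented candle $18.10: general merchandise → 4% → $0.72
Blazer $109.01: clothing & footwear → 0% → $0.00
Total tax = $0.81 + $0.48 + $6.57 + $0.72 = $8.58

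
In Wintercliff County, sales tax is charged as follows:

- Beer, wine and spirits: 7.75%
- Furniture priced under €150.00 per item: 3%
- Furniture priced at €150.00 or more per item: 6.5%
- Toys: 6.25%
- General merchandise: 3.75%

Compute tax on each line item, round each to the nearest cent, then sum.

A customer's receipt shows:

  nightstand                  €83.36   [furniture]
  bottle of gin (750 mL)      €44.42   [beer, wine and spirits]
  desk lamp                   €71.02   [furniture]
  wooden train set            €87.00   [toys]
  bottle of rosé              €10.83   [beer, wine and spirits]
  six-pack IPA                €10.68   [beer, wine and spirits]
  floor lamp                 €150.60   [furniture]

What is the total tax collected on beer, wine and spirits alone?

Bottle of gin (750 mL) €44.42: beer, wine and spirits → 7.75% → €3.44
Bottle of rosé €10.83: beer, wine and spirits → 7.75% → €0.84
Six-pack IPA €10.68: beer, wine and spirits → 7.75% → €0.83
Tax on beer, wine and spirits = €3.44 + €0.84 + €0.83 = €5.11

€5.11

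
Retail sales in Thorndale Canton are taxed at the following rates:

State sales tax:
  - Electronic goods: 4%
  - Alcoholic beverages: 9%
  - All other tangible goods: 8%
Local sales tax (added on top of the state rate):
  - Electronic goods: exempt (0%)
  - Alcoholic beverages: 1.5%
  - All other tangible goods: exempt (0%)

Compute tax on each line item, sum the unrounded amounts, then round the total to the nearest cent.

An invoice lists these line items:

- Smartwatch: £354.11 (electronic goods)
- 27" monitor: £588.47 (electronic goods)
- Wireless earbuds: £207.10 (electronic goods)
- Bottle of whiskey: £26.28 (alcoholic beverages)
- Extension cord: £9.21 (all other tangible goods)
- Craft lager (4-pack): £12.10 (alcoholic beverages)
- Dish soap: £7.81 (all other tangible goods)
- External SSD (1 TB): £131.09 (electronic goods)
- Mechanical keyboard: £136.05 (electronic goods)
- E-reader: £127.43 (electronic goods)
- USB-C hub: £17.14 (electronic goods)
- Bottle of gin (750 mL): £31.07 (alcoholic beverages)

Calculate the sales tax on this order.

Smartwatch £354.11: electronic goods → 4% + 0% local = 4% → £14.1644
27" monitor £588.47: electronic goods → 4% + 0% local = 4% → £23.5388
Wireless earbuds £207.10: electronic goods → 4% + 0% local = 4% → £8.284
Bottle of whiskey £26.28: alcoholic beverages → 9% + 1.5% local = 10.5% → £2.7594
Extension cord £9.21: all other tangible goods → 8% + 0% local = 8% → £0.7368
Craft lager (4-pack) £12.10: alcoholic beverages → 9% + 1.5% local = 10.5% → £1.2705
Dish soap £7.81: all other tangible goods → 8% + 0% local = 8% → £0.6248
External SSD (1 TB) £131.09: electronic goods → 4% + 0% local = 4% → £5.2436
Mechanical keyboard £136.05: electronic goods → 4% + 0% local = 4% → £5.442
E-reader £127.43: electronic goods → 4% + 0% local = 4% → £5.0972
USB-C hub £17.14: electronic goods → 4% + 0% local = 4% → £0.6856
Bottle of gin (750 mL) £31.07: alcoholic beverages → 9% + 1.5% local = 10.5% → £3.26235
Unrounded tax sum = £71.10945 → £71.11

£71.11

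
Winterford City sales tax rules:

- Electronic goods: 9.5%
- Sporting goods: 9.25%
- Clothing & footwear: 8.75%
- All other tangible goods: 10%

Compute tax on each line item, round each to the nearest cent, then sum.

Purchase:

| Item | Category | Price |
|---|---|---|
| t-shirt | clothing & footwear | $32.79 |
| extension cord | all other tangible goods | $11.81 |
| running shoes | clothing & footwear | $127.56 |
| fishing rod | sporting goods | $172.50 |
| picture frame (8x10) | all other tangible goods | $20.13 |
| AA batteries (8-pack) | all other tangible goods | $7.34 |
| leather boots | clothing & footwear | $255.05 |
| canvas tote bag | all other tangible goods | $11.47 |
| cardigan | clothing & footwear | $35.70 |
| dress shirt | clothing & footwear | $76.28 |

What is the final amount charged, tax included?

T-shirt $32.79: clothing & footwear → 8.75% → $2.87
Extension cord $11.81: all other tangible goods → 10% → $1.18
Running shoes $127.56: clothing & footwear → 8.75% → $11.16
Fishing rod $172.50: sporting goods → 9.25% → $15.96
Picture frame (8x10) $20.13: all other tangible goods → 10% → $2.01
AA batteries (8-pack) $7.34: all other tangible goods → 10% → $0.73
Leather boots $255.05: clothing & footwear → 8.75% → $22.32
Canvas tote bag $11.47: all other tangible goods → 10% → $1.15
Cardigan $35.70: clothing & footwear → 8.75% → $3.12
Dress shirt $76.28: clothing & footwear → 8.75% → $6.67
Subtotal = $750.63; tax = $67.17; total due = $817.80

$817.80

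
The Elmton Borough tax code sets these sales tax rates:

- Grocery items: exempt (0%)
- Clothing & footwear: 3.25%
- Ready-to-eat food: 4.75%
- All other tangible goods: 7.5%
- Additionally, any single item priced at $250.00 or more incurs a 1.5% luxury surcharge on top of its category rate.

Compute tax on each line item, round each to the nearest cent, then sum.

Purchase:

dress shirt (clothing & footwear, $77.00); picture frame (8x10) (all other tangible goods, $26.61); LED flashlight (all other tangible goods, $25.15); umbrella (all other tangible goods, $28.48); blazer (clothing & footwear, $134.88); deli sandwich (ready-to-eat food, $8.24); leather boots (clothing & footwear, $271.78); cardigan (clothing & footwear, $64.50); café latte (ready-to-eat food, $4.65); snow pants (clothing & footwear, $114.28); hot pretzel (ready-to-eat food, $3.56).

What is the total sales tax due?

Dress shirt $77.00: clothing & footwear → 3.25% → $2.50
Picture frame (8x10) $26.61: all other tangible goods → 7.5% → $2.00
LED flashlight $25.15: all other tangible goods → 7.5% → $1.89
Umbrella $28.48: all other tangible goods → 7.5% → $2.14
Blazer $134.88: clothing & footwear → 3.25% → $4.38
Deli sandwich $8.24: ready-to-eat food → 4.75% → $0.39
Leather boots $271.78: clothing & footwear → 3.25% + 1.5% surcharge = 4.75% → $12.91
Cardigan $64.50: clothing & footwear → 3.25% → $2.10
Café latte $4.65: ready-to-eat food → 4.75% → $0.22
Snow pants $114.28: clothing & footwear → 3.25% → $3.71
Hot pretzel $3.56: ready-to-eat food → 4.75% → $0.17
Total tax = $2.50 + $2.00 + $1.89 + $2.14 + $4.38 + $0.39 + $12.91 + $2.10 + $0.22 + $3.71 + $0.17 = $32.41

$32.41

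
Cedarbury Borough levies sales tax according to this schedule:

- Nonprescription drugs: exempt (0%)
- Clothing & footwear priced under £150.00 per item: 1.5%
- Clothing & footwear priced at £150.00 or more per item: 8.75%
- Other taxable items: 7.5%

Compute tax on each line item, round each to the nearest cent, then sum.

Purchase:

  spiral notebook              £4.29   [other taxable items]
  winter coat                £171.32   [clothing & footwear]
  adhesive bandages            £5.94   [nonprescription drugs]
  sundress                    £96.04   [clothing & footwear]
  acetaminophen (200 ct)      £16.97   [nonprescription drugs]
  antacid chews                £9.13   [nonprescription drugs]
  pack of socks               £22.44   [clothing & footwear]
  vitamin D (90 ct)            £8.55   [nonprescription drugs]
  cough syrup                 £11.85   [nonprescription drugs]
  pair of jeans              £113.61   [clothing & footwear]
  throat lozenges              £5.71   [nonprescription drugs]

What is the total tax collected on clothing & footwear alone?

£18.47

Winter coat £171.32: clothing & footwear, £150.00 or more → 8.75% → £14.99
Sundress £96.04: clothing & footwear, under £150.00 → 1.5% → £1.44
Pack of socks £22.44: clothing & footwear, under £150.00 → 1.5% → £0.34
Pair of jeans £113.61: clothing & footwear, under £150.00 → 1.5% → £1.70
Tax on clothing & footwear = £14.99 + £1.44 + £0.34 + £1.70 = £18.47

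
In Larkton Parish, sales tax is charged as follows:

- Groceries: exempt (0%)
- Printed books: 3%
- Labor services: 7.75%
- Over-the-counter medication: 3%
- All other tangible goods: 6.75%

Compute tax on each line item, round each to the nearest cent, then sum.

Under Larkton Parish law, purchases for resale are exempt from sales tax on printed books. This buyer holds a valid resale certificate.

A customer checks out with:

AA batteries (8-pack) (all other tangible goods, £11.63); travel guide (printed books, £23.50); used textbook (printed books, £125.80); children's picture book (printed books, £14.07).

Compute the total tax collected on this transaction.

£0.79

AA batteries (8-pack) £11.63: all other tangible goods → 6.75% → £0.79
Travel guide £23.50: printed books, buyer-exempt → 0% → £0.00
Used textbook £125.80: printed books, buyer-exempt → 0% → £0.00
Children's picture book £14.07: printed books, buyer-exempt → 0% → £0.00
Total tax = £0.79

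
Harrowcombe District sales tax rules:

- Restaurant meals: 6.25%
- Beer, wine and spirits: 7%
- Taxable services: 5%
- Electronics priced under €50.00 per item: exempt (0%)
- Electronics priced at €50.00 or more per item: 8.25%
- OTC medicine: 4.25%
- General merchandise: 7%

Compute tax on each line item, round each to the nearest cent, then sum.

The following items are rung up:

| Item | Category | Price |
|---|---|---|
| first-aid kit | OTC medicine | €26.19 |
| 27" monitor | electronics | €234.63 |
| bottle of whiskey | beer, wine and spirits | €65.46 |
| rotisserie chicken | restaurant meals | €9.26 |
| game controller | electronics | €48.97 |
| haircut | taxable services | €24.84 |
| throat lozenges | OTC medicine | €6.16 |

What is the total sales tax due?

First-aid kit €26.19: OTC medicine → 4.25% → €1.11
27" monitor €234.63: electronics, €50.00 or more → 8.25% → €19.36
Bottle of whiskey €65.46: beer, wine and spirits → 7% → €4.58
Rotisserie chicken €9.26: restaurant meals → 6.25% → €0.58
Game controller €48.97: electronics, under €50.00 → 0% → €0.00
Haircut €24.84: taxable services → 5% → €1.24
Throat lozenges €6.16: OTC medicine → 4.25% → €0.26
Total tax = €1.11 + €19.36 + €4.58 + €0.58 + €1.24 + €0.26 = €27.13

€27.13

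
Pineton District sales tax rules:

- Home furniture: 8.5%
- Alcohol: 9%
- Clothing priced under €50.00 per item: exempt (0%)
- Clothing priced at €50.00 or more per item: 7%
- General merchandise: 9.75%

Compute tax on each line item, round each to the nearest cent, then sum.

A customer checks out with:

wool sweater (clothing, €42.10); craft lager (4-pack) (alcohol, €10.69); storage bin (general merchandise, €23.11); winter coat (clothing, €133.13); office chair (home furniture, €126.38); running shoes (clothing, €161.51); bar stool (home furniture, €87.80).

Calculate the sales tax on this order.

€42.04

Wool sweater €42.10: clothing, under €50.00 → 0% → €0.00
Craft lager (4-pack) €10.69: alcohol → 9% → €0.96
Storage bin €23.11: general merchandise → 9.75% → €2.25
Winter coat €133.13: clothing, €50.00 or more → 7% → €9.32
Office chair €126.38: home furniture → 8.5% → €10.74
Running shoes €161.51: clothing, €50.00 or more → 7% → €11.31
Bar stool €87.80: home furniture → 8.5% → €7.46
Total tax = €0.96 + €2.25 + €9.32 + €10.74 + €11.31 + €7.46 = €42.04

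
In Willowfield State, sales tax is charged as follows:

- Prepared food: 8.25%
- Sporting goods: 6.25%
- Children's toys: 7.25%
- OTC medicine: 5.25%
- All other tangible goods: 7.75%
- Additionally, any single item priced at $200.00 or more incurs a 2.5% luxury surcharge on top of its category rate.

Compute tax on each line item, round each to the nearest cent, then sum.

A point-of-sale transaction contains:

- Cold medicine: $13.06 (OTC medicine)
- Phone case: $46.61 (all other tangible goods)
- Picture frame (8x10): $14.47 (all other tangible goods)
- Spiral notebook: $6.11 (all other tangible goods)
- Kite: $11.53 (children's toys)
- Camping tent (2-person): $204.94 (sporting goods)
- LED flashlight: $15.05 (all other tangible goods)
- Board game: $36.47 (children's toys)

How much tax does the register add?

$28.47

Cold medicine $13.06: OTC medicine → 5.25% → $0.69
Phone case $46.61: all other tangible goods → 7.75% → $3.61
Picture frame (8x10) $14.47: all other tangible goods → 7.75% → $1.12
Spiral notebook $6.11: all other tangible goods → 7.75% → $0.47
Kite $11.53: children's toys → 7.25% → $0.84
Camping tent (2-person) $204.94: sporting goods → 6.25% + 2.5% surcharge = 8.75% → $17.93
LED flashlight $15.05: all other tangible goods → 7.75% → $1.17
Board game $36.47: children's toys → 7.25% → $2.64
Total tax = $0.69 + $3.61 + $1.12 + $0.47 + $0.84 + $17.93 + $1.17 + $2.64 = $28.47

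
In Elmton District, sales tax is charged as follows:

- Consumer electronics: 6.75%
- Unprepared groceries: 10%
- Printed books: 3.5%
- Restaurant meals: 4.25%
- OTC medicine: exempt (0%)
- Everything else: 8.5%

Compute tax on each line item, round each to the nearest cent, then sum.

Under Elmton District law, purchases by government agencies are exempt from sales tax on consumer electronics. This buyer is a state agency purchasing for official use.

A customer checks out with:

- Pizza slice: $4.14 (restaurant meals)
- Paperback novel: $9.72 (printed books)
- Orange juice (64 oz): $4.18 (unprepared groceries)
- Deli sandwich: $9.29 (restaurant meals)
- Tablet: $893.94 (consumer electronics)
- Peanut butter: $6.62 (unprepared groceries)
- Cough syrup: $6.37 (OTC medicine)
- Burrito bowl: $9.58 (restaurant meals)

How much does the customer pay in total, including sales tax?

$946.24

Pizza slice $4.14: restaurant meals → 4.25% → $0.18
Paperback novel $9.72: printed books → 3.5% → $0.34
Orange juice (64 oz) $4.18: unprepared groceries → 10% → $0.42
Deli sandwich $9.29: restaurant meals → 4.25% → $0.39
Tablet $893.94: consumer electronics, buyer-exempt → 0% → $0.00
Peanut butter $6.62: unprepared groceries → 10% → $0.66
Cough syrup $6.37: OTC medicine → 0% → $0.00
Burrito bowl $9.58: restaurant meals → 4.25% → $0.41
Subtotal = $943.84; tax = $2.40; total due = $946.24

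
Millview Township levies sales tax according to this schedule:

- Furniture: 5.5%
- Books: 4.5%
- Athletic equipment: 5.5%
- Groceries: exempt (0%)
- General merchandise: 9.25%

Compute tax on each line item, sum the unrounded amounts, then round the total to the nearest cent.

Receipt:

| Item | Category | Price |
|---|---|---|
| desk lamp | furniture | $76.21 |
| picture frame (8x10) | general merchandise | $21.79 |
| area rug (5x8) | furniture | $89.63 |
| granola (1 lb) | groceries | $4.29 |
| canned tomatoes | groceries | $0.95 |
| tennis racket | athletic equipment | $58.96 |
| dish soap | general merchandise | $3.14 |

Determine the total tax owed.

$14.67

Desk lamp $76.21: furniture → 5.5% → $4.19155
Picture frame (8x10) $21.79: general merchandise → 9.25% → $2.015575
Area rug (5x8) $89.63: furniture → 5.5% → $4.92965
Granola (1 lb) $4.29: groceries → 0% → $0.00
Canned tomatoes $0.95: groceries → 0% → $0.00
Tennis racket $58.96: athletic equipment → 5.5% → $3.2428
Dish soap $3.14: general merchandise → 9.25% → $0.29045
Unrounded tax sum = $14.670025 → $14.67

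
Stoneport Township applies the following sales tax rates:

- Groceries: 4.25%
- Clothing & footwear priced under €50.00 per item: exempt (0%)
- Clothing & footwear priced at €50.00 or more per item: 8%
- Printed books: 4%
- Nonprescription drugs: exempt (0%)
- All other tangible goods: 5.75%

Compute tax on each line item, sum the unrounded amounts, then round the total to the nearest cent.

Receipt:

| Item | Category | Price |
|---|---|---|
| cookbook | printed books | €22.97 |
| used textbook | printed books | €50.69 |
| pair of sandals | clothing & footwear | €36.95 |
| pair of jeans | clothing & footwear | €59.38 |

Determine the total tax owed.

€7.70

Cookbook €22.97: printed books → 4% → €0.9188
Used textbook €50.69: printed books → 4% → €2.0276
Pair of sandals €36.95: clothing & footwear, under €50.00 → 0% → €0.00
Pair of jeans €59.38: clothing & footwear, €50.00 or more → 8% → €4.7504
Unrounded tax sum = €7.6968 → €7.70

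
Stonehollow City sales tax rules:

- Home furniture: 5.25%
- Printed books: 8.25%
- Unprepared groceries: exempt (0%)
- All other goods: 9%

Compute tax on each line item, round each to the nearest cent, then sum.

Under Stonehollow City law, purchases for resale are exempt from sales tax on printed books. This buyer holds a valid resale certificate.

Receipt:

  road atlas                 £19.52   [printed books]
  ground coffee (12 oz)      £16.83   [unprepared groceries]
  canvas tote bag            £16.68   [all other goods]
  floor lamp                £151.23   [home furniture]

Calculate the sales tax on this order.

£9.44

Road atlas £19.52: printed books, buyer-exempt → 0% → £0.00
Ground coffee (12 oz) £16.83: unprepared groceries → 0% → £0.00
Canvas tote bag £16.68: all other goods → 9% → £1.50
Floor lamp £151.23: home furniture → 5.25% → £7.94
Total tax = £1.50 + £7.94 = £9.44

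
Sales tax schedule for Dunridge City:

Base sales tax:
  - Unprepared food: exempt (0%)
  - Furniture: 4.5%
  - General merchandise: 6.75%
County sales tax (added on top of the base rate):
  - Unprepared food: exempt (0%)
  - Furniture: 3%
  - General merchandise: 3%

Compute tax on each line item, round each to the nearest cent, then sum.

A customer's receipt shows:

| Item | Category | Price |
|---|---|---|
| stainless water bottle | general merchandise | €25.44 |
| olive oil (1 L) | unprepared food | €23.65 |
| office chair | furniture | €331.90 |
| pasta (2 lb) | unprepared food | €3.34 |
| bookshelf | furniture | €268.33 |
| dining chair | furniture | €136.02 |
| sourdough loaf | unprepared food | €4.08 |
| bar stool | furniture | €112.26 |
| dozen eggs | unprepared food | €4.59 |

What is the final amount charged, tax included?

Stainless water bottle €25.44: general merchandise → 6.75% + 3% county = 9.75% → €2.48
Olive oil (1 L) €23.65: unprepared food → 0% + 0% county = 0% → €0.00
Office chair €331.90: furniture → 4.5% + 3% county = 7.5% → €24.89
Pasta (2 lb) €3.34: unprepared food → 0% + 0% county = 0% → €0.00
Bookshelf €268.33: furniture → 4.5% + 3% county = 7.5% → €20.12
Dining chair €136.02: furniture → 4.5% + 3% county = 7.5% → €10.20
Sourdough loaf €4.08: unprepared food → 0% + 0% county = 0% → €0.00
Bar stool €112.26: furniture → 4.5% + 3% county = 7.5% → €8.42
Dozen eggs €4.59: unprepared food → 0% + 0% county = 0% → €0.00
Subtotal = €909.61; tax = €66.11; total due = €975.72

€975.72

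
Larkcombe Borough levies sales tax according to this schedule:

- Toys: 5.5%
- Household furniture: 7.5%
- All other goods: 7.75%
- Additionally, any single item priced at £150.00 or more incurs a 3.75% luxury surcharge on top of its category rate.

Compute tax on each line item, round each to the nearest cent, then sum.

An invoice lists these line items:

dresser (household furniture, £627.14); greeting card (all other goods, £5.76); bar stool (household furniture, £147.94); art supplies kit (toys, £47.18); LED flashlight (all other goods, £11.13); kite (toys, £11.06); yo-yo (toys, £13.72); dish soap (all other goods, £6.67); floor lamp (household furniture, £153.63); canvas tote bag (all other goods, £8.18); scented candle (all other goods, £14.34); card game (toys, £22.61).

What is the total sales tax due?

Dresser £627.14: household furniture → 7.5% + 3.75% surcharge = 11.25% → £70.55
Greeting card £5.76: all other goods → 7.75% → £0.45
Bar stool £147.94: household furniture → 7.5% → £11.10
Art supplies kit £47.18: toys → 5.5% → £2.59
LED flashlight £11.13: all other goods → 7.75% → £0.86
Kite £11.06: toys → 5.5% → £0.61
Yo-yo £13.72: toys → 5.5% → £0.75
Dish soap £6.67: all other goods → 7.75% → £0.52
Floor lamp £153.63: household furniture → 7.5% + 3.75% surcharge = 11.25% → £17.28
Canvas tote bag £8.18: all other goods → 7.75% → £0.63
Scented candle £14.34: all other goods → 7.75% → £1.11
Card game £22.61: toys → 5.5% → £1.24
Total tax = £70.55 + £0.45 + £11.10 + £2.59 + £0.86 + £0.61 + £0.75 + £0.52 + £17.28 + £0.63 + £1.11 + £1.24 = £107.69

£107.69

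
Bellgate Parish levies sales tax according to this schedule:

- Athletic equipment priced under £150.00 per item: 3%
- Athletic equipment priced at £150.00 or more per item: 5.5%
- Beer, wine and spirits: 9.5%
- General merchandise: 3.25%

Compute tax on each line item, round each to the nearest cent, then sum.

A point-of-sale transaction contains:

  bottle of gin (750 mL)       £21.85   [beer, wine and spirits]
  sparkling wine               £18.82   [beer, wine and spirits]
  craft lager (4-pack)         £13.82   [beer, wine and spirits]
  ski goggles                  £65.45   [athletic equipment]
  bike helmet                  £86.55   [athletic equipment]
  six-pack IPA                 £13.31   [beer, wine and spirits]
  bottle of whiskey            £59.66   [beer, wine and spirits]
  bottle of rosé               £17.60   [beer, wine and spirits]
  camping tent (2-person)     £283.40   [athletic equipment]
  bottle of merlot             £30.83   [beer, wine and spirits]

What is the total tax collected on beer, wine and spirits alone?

Bottle of gin (750 mL) £21.85: beer, wine and spirits → 9.5% → £2.08
Sparkling wine £18.82: beer, wine and spirits → 9.5% → £1.79
Craft lager (4-pack) £13.82: beer, wine and spirits → 9.5% → £1.31
Six-pack IPA £13.31: beer, wine and spirits → 9.5% → £1.26
Bottle of whiskey £59.66: beer, wine and spirits → 9.5% → £5.67
Bottle of rosé £17.60: beer, wine and spirits → 9.5% → £1.67
Bottle of merlot £30.83: beer, wine and spirits → 9.5% → £2.93
Tax on beer, wine and spirits = £2.08 + £1.79 + £1.31 + £1.26 + £5.67 + £1.67 + £2.93 = £16.71

£16.71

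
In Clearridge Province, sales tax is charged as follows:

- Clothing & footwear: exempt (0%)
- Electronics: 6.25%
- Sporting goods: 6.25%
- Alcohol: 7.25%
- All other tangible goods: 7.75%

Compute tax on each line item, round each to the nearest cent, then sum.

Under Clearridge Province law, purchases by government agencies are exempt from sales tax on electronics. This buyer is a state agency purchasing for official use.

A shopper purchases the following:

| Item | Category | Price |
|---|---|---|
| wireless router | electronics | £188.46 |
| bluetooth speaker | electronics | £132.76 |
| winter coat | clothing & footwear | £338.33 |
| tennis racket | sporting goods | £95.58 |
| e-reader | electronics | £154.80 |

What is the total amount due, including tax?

Wireless router £188.46: electronics, buyer-exempt → 0% → £0.00
Bluetooth speaker £132.76: electronics, buyer-exempt → 0% → £0.00
Winter coat £338.33: clothing & footwear → 0% → £0.00
Tennis racket £95.58: sporting goods → 6.25% → £5.97
E-reader £154.80: electronics, buyer-exempt → 0% → £0.00
Subtotal = £909.93; tax = £5.97; total due = £915.90

£915.90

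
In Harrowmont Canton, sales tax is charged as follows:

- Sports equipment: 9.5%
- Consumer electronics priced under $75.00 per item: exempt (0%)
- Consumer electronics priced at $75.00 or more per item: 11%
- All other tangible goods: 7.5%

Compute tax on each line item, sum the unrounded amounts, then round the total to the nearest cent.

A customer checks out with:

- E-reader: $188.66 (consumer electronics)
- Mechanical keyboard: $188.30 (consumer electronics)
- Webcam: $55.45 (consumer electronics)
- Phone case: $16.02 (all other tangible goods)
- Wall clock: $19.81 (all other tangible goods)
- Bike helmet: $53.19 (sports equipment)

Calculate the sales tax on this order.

$49.21

E-reader $188.66: consumer electronics, $75.00 or more → 11% → $20.7526
Mechanical keyboard $188.30: consumer electronics, $75.00 or more → 11% → $20.713
Webcam $55.45: consumer electronics, under $75.00 → 0% → $0.00
Phone case $16.02: all other tangible goods → 7.5% → $1.2015
Wall clock $19.81: all other tangible goods → 7.5% → $1.48575
Bike helmet $53.19: sports equipment → 9.5% → $5.05305
Unrounded tax sum = $49.2059 → $49.21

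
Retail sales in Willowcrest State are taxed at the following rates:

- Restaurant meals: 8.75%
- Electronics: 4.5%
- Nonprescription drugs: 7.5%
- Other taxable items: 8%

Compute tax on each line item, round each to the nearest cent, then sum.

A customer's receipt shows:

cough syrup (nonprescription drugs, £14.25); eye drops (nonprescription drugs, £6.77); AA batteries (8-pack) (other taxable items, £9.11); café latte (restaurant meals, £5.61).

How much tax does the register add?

Cough syrup £14.25: nonprescription drugs → 7.5% → £1.07
Eye drops £6.77: nonprescription drugs → 7.5% → £0.51
AA batteries (8-pack) £9.11: other taxable items → 8% → £0.73
Café latte £5.61: restaurant meals → 8.75% → £0.49
Total tax = £1.07 + £0.51 + £0.73 + £0.49 = £2.80

£2.80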